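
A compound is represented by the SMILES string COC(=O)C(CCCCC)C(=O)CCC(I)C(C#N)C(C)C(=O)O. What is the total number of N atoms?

1

Scan the SMILES for N atoms (remember two-letter symbols like Cl and Br are single atoms).
Nitrogen count: 1.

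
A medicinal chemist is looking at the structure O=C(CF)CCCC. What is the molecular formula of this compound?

Walk through each heavy atom and fill implicit hydrogens from standard valence (C 4, N 3, O 2, S 2, halogen 1):
  atom 1: O, bond orders sum to 2 (valence 2) → 0 H
  atom 2: C, bond orders sum to 4 (valence 4) → 0 H
  atom 3: C, bond orders sum to 2 (valence 4) → 2 H
  atom 4: F (halogen, monovalent) → 0 H
  atom 5: C, bond orders sum to 2 (valence 4) → 2 H
  atom 6: C, bond orders sum to 2 (valence 4) → 2 H
  atom 7: C, bond orders sum to 2 (valence 4) → 2 H
  atom 8: C, bond orders sum to 1 (valence 4) → 3 H
Totals → C:6, H:11, F:1, O:1.
In Hill order: C6H11FO.

C6H11FO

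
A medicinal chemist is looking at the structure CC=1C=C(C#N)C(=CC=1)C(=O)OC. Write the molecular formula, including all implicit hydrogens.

Walk through each heavy atom and fill implicit hydrogens from standard valence (C 4, N 3, O 2, S 2, halogen 1):
  atom 1: C, bond orders sum to 1 (valence 4) → 3 H
  atom 2: C, bond orders sum to 4 (valence 4) → 0 H
  atom 3: C, bond orders sum to 3 (valence 4) → 1 H
  atom 4: C, bond orders sum to 4 (valence 4) → 0 H
  atom 5: C, bond orders sum to 4 (valence 4) → 0 H
  atom 6: N, bond orders sum to 3 (valence 3) → 0 H
  atom 7: C, bond orders sum to 4 (valence 4) → 0 H
  atom 8: C, bond orders sum to 3 (valence 4) → 1 H
  atom 9: C, bond orders sum to 3 (valence 4) → 1 H
  atom 10: C, bond orders sum to 4 (valence 4) → 0 H
  atom 11: O, bond orders sum to 2 (valence 2) → 0 H
  atom 12: O, bond orders sum to 2 (valence 2) → 0 H
  atom 13: C, bond orders sum to 1 (valence 4) → 3 H
Totals → C:10, H:9, N:1, O:2.
In Hill order: C10H9NO2.

C10H9NO2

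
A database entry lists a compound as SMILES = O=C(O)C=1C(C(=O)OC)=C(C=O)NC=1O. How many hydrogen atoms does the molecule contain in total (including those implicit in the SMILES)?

Walk through each heavy atom and fill implicit hydrogens from standard valence (C 4, N 3, O 2, S 2, halogen 1):
  atom 1: O, bond orders sum to 2 (valence 2) → 0 H
  atom 2: C, bond orders sum to 4 (valence 4) → 0 H
  atom 3: O, bond orders sum to 1 (valence 2) → 1 H
  atom 4: C, bond orders sum to 4 (valence 4) → 0 H
  atom 5: C, bond orders sum to 4 (valence 4) → 0 H
  atom 6: C, bond orders sum to 4 (valence 4) → 0 H
  atom 7: O, bond orders sum to 2 (valence 2) → 0 H
  atom 8: O, bond orders sum to 2 (valence 2) → 0 H
  atom 9: C, bond orders sum to 1 (valence 4) → 3 H
  atom 10: C, bond orders sum to 4 (valence 4) → 0 H
  atom 11: C, bond orders sum to 3 (valence 4) → 1 H
  atom 12: O, bond orders sum to 2 (valence 2) → 0 H
  atom 13: N, bond orders sum to 2 (valence 3) → 1 H
  atom 14: C, bond orders sum to 4 (valence 4) → 0 H
  atom 15: O, bond orders sum to 1 (valence 2) → 1 H
Total hydrogens: 7.

7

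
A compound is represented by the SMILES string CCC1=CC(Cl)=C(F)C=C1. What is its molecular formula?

C8H8ClF

Walk through each heavy atom and fill implicit hydrogens from standard valence (C 4, N 3, O 2, S 2, halogen 1):
  atom 1: C, bond orders sum to 1 (valence 4) → 3 H
  atom 2: C, bond orders sum to 2 (valence 4) → 2 H
  atom 3: C, bond orders sum to 4 (valence 4) → 0 H
  atom 4: C, bond orders sum to 3 (valence 4) → 1 H
  atom 5: C, bond orders sum to 4 (valence 4) → 0 H
  atom 6: Cl (halogen, monovalent) → 0 H
  atom 7: C, bond orders sum to 4 (valence 4) → 0 H
  atom 8: F (halogen, monovalent) → 0 H
  atom 9: C, bond orders sum to 3 (valence 4) → 1 H
  atom 10: C, bond orders sum to 3 (valence 4) → 1 H
Totals → C:8, H:8, Cl:1, F:1.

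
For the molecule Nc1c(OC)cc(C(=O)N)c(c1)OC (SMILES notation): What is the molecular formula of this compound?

Walk through each heavy atom and fill implicit hydrogens from standard valence (C 4, N 3, O 2, S 2, halogen 1); for lowercase aromatic atoms, an aromatic c carries 1 H when it has two neighbours and 0 H with three, and aromatic n carries 0 H:
  atom 1: N, bond orders sum to 1 (valence 3) → 2 H
  atom 2: aromatic c, 3 neighbours → 0 H
  atom 3: aromatic c, 3 neighbours → 0 H
  atom 4: O, bond orders sum to 2 (valence 2) → 0 H
  atom 5: C, bond orders sum to 1 (valence 4) → 3 H
  atom 6: aromatic c, 2 neighbours → 1 H
  atom 7: aromatic c, 3 neighbours → 0 H
  atom 8: C, bond orders sum to 4 (valence 4) → 0 H
  atom 9: O, bond orders sum to 2 (valence 2) → 0 H
  atom 10: N, bond orders sum to 1 (valence 3) → 2 H
  atom 11: aromatic c, 3 neighbours → 0 H
  atom 12: aromatic c, 2 neighbours → 1 H
  atom 13: O, bond orders sum to 2 (valence 2) → 0 H
  atom 14: C, bond orders sum to 1 (valence 4) → 3 H
Totals → C:9, H:12, N:2, O:3.

C9H12N2O3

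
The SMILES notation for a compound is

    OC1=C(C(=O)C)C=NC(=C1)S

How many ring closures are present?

In SMILES, each pair of matching ring-closure digits denotes one ring-closing bond; the number of such bonds equals the number of independent rings.
Ring-closure bonds here: 1.

1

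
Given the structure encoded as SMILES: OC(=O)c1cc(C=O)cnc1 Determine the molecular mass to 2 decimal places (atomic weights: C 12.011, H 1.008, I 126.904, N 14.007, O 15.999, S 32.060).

151.12 g/mol

First, the molecular formula is C7H5NO3 (counting implicit H from valence).
  C: 7 × 12.011 = 84.077
  H: 5 × 1.008 = 5.040
  N: 1 × 14.007 = 14.007
  O: 3 × 15.999 = 47.997
Sum: 7×12.011 + 5×1.008 + 1×14.007 + 3×15.999 = 151.121 → 151.12 g/mol.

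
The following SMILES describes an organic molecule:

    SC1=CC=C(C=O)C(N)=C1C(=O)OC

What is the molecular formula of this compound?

Walk through each heavy atom and fill implicit hydrogens from standard valence (C 4, N 3, O 2, S 2, halogen 1):
  atom 1: S, bond orders sum to 1 (valence 2) → 1 H
  atom 2: C, bond orders sum to 4 (valence 4) → 0 H
  atom 3: C, bond orders sum to 3 (valence 4) → 1 H
  atom 4: C, bond orders sum to 3 (valence 4) → 1 H
  atom 5: C, bond orders sum to 4 (valence 4) → 0 H
  atom 6: C, bond orders sum to 3 (valence 4) → 1 H
  atom 7: O, bond orders sum to 2 (valence 2) → 0 H
  atom 8: C, bond orders sum to 4 (valence 4) → 0 H
  atom 9: N, bond orders sum to 1 (valence 3) → 2 H
  atom 10: C, bond orders sum to 4 (valence 4) → 0 H
  atom 11: C, bond orders sum to 4 (valence 4) → 0 H
  atom 12: O, bond orders sum to 2 (valence 2) → 0 H
  atom 13: O, bond orders sum to 2 (valence 2) → 0 H
  atom 14: C, bond orders sum to 1 (valence 4) → 3 H
Totals → C:9, H:9, N:1, O:3, S:1.
In Hill order: C9H9NO3S.

C9H9NO3S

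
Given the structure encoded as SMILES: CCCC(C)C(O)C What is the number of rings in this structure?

In SMILES, each pair of matching ring-closure digits denotes one ring-closing bond; the number of such bonds equals the number of independent rings.
Ring-closure bonds here: 0.

0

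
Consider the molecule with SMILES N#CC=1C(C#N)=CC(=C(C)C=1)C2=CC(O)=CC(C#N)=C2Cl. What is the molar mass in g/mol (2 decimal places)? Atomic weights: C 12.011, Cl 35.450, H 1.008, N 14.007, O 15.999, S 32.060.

293.71 g/mol

First, the molecular formula is C16H8ClN3O (counting implicit H from valence).
  C: 16 × 12.011 = 192.176
  Cl: 1 × 35.450 = 35.450
  H: 8 × 1.008 = 8.064
  N: 3 × 14.007 = 42.021
  O: 1 × 15.999 = 15.999
Sum: 16×12.011 + 1×35.450 + 8×1.008 + 3×14.007 + 1×15.999 = 293.710 → 293.71 g/mol.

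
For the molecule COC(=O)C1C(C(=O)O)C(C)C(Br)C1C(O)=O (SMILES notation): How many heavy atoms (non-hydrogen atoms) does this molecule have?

17

Every atom symbol written in the SMILES (organic subset) is one heavy atom; implicit H are not written.
Heavy atoms by element → Br:1, C:10, O:6.
Total: 17.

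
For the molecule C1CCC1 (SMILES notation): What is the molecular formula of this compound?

C4H8

Walk through each heavy atom and fill implicit hydrogens from standard valence (C 4, N 3, O 2, S 2, halogen 1):
  atom 1: C, bond orders sum to 2 (valence 4) → 2 H
  atom 2: C, bond orders sum to 2 (valence 4) → 2 H
  atom 3: C, bond orders sum to 2 (valence 4) → 2 H
  atom 4: C, bond orders sum to 2 (valence 4) → 2 H
Totals → C:4, H:8.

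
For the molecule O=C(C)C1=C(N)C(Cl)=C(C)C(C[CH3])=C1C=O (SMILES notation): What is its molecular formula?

Walk through each heavy atom and fill implicit hydrogens from standard valence (C 4, N 3, O 2, S 2, halogen 1):
  atom 1: O, bond orders sum to 2 (valence 2) → 0 H
  atom 2: C, bond orders sum to 4 (valence 4) → 0 H
  atom 3: C, bond orders sum to 1 (valence 4) → 3 H
  atom 4: C, bond orders sum to 4 (valence 4) → 0 H
  atom 5: C, bond orders sum to 4 (valence 4) → 0 H
  atom 6: N, bond orders sum to 1 (valence 3) → 2 H
  atom 7: C, bond orders sum to 4 (valence 4) → 0 H
  atom 8: Cl (halogen, monovalent) → 0 H
  atom 9: C, bond orders sum to 4 (valence 4) → 0 H
  atom 10: C, bond orders sum to 1 (valence 4) → 3 H
  atom 11: C, bond orders sum to 4 (valence 4) → 0 H
  atom 12: C, bond orders sum to 2 (valence 4) → 2 H
  atom 13: C with explicit H count 3
  atom 14: C, bond orders sum to 4 (valence 4) → 0 H
  atom 15: C, bond orders sum to 3 (valence 4) → 1 H
  atom 16: O, bond orders sum to 2 (valence 2) → 0 H
Totals → C:12, H:14, Cl:1, N:1, O:2.

C12H14ClNO2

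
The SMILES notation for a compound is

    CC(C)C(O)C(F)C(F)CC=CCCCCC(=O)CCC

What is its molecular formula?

Walk through each heavy atom and fill implicit hydrogens from standard valence (C 4, N 3, O 2, S 2, halogen 1):
  atom 1: C, bond orders sum to 1 (valence 4) → 3 H
  atom 2: C, bond orders sum to 3 (valence 4) → 1 H
  atom 3: C, bond orders sum to 1 (valence 4) → 3 H
  atom 4: C, bond orders sum to 3 (valence 4) → 1 H
  atom 5: O, bond orders sum to 1 (valence 2) → 1 H
  atom 6: C, bond orders sum to 3 (valence 4) → 1 H
  atom 7: F (halogen, monovalent) → 0 H
  atom 8: C, bond orders sum to 3 (valence 4) → 1 H
  atom 9: F (halogen, monovalent) → 0 H
  atom 10: C, bond orders sum to 2 (valence 4) → 2 H
  atom 11: C, bond orders sum to 3 (valence 4) → 1 H
  atom 12: C, bond orders sum to 3 (valence 4) → 1 H
  atom 13: C, bond orders sum to 2 (valence 4) → 2 H
  atom 14: C, bond orders sum to 2 (valence 4) → 2 H
  atom 15: C, bond orders sum to 2 (valence 4) → 2 H
  atom 16: C, bond orders sum to 2 (valence 4) → 2 H
  atom 17: C, bond orders sum to 4 (valence 4) → 0 H
  atom 18: O, bond orders sum to 2 (valence 2) → 0 H
  atom 19: C, bond orders sum to 2 (valence 4) → 2 H
  atom 20: C, bond orders sum to 2 (valence 4) → 2 H
  atom 21: C, bond orders sum to 1 (valence 4) → 3 H
Totals → C:17, H:30, F:2, O:2.
In Hill order: C17H30F2O2.

C17H30F2O2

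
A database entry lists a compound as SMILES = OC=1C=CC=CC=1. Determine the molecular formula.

Walk through each heavy atom and fill implicit hydrogens from standard valence (C 4, N 3, O 2, S 2, halogen 1):
  atom 1: O, bond orders sum to 1 (valence 2) → 1 H
  atom 2: C, bond orders sum to 4 (valence 4) → 0 H
  atom 3: C, bond orders sum to 3 (valence 4) → 1 H
  atom 4: C, bond orders sum to 3 (valence 4) → 1 H
  atom 5: C, bond orders sum to 3 (valence 4) → 1 H
  atom 6: C, bond orders sum to 3 (valence 4) → 1 H
  atom 7: C, bond orders sum to 3 (valence 4) → 1 H
Totals → C:6, H:6, O:1.
In Hill order: C6H6O.

C6H6O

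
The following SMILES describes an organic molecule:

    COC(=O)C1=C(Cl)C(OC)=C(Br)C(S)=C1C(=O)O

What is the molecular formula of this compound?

Walk through each heavy atom and fill implicit hydrogens from standard valence (C 4, N 3, O 2, S 2, halogen 1):
  atom 1: C, bond orders sum to 1 (valence 4) → 3 H
  atom 2: O, bond orders sum to 2 (valence 2) → 0 H
  atom 3: C, bond orders sum to 4 (valence 4) → 0 H
  atom 4: O, bond orders sum to 2 (valence 2) → 0 H
  atom 5: C, bond orders sum to 4 (valence 4) → 0 H
  atom 6: C, bond orders sum to 4 (valence 4) → 0 H
  atom 7: Cl (halogen, monovalent) → 0 H
  atom 8: C, bond orders sum to 4 (valence 4) → 0 H
  atom 9: O, bond orders sum to 2 (valence 2) → 0 H
  atom 10: C, bond orders sum to 1 (valence 4) → 3 H
  atom 11: C, bond orders sum to 4 (valence 4) → 0 H
  atom 12: Br (halogen, monovalent) → 0 H
  atom 13: C, bond orders sum to 4 (valence 4) → 0 H
  atom 14: S, bond orders sum to 1 (valence 2) → 1 H
  atom 15: C, bond orders sum to 4 (valence 4) → 0 H
  atom 16: C, bond orders sum to 4 (valence 4) → 0 H
  atom 17: O, bond orders sum to 2 (valence 2) → 0 H
  atom 18: O, bond orders sum to 1 (valence 2) → 1 H
Totals → C:10, H:8, Br:1, Cl:1, O:5, S:1.
In Hill order: C10H8BrClO5S.

C10H8BrClO5S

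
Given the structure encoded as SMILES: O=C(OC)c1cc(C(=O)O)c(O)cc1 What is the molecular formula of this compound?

C9H8O5

Walk through each heavy atom and fill implicit hydrogens from standard valence (C 4, N 3, O 2, S 2, halogen 1); for lowercase aromatic atoms, an aromatic c carries 1 H when it has two neighbours and 0 H with three, and aromatic n carries 0 H:
  atom 1: O, bond orders sum to 2 (valence 2) → 0 H
  atom 2: C, bond orders sum to 4 (valence 4) → 0 H
  atom 3: O, bond orders sum to 2 (valence 2) → 0 H
  atom 4: C, bond orders sum to 1 (valence 4) → 3 H
  atom 5: aromatic c, 3 neighbours → 0 H
  atom 6: aromatic c, 2 neighbours → 1 H
  atom 7: aromatic c, 3 neighbours → 0 H
  atom 8: C, bond orders sum to 4 (valence 4) → 0 H
  atom 9: O, bond orders sum to 2 (valence 2) → 0 H
  atom 10: O, bond orders sum to 1 (valence 2) → 1 H
  atom 11: aromatic c, 3 neighbours → 0 H
  atom 12: O, bond orders sum to 1 (valence 2) → 1 H
  atom 13: aromatic c, 2 neighbours → 1 H
  atom 14: aromatic c, 2 neighbours → 1 H
Totals → C:9, H:8, O:5.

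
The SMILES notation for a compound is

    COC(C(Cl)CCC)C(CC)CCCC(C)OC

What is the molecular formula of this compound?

Walk through each heavy atom and fill implicit hydrogens from standard valence (C 4, N 3, O 2, S 2, halogen 1):
  atom 1: C, bond orders sum to 1 (valence 4) → 3 H
  atom 2: O, bond orders sum to 2 (valence 2) → 0 H
  atom 3: C, bond orders sum to 3 (valence 4) → 1 H
  atom 4: C, bond orders sum to 3 (valence 4) → 1 H
  atom 5: Cl (halogen, monovalent) → 0 H
  atom 6: C, bond orders sum to 2 (valence 4) → 2 H
  atom 7: C, bond orders sum to 2 (valence 4) → 2 H
  atom 8: C, bond orders sum to 1 (valence 4) → 3 H
  atom 9: C, bond orders sum to 3 (valence 4) → 1 H
  atom 10: C, bond orders sum to 2 (valence 4) → 2 H
  atom 11: C, bond orders sum to 1 (valence 4) → 3 H
  atom 12: C, bond orders sum to 2 (valence 4) → 2 H
  atom 13: C, bond orders sum to 2 (valence 4) → 2 H
  atom 14: C, bond orders sum to 2 (valence 4) → 2 H
  atom 15: C, bond orders sum to 3 (valence 4) → 1 H
  atom 16: C, bond orders sum to 1 (valence 4) → 3 H
  atom 17: O, bond orders sum to 2 (valence 2) → 0 H
  atom 18: C, bond orders sum to 1 (valence 4) → 3 H
Totals → C:15, H:31, Cl:1, O:2.

C15H31ClO2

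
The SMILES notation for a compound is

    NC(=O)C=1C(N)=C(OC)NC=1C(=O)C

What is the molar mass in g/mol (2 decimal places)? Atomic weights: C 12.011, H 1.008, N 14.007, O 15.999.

197.19 g/mol

First, the molecular formula is C8H11N3O3 (counting implicit H from valence).
  C: 8 × 12.011 = 96.088
  H: 11 × 1.008 = 11.088
  N: 3 × 14.007 = 42.021
  O: 3 × 15.999 = 47.997
Sum: 8×12.011 + 11×1.008 + 3×14.007 + 3×15.999 = 197.194 → 197.19 g/mol.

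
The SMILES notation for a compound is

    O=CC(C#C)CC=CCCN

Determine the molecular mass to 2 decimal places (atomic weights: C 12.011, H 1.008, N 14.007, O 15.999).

First, the molecular formula is C9H13NO (counting implicit H from valence).
  C: 9 × 12.011 = 108.099
  H: 13 × 1.008 = 13.104
  N: 1 × 14.007 = 14.007
  O: 1 × 15.999 = 15.999
Sum: 9×12.011 + 13×1.008 + 1×14.007 + 1×15.999 = 151.209 → 151.21 g/mol.

151.21 g/mol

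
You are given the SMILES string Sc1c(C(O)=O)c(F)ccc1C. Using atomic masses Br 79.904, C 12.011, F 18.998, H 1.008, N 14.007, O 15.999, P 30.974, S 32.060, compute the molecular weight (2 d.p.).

First, the molecular formula is C8H7FO2S (counting implicit H from valence).
  C: 8 × 12.011 = 96.088
  F: 1 × 18.998 = 18.998
  H: 7 × 1.008 = 7.056
  O: 2 × 15.999 = 31.998
  S: 1 × 32.060 = 32.060
Sum: 8×12.011 + 1×18.998 + 7×1.008 + 2×15.999 + 1×32.060 = 186.200 → 186.20 g/mol.

186.20 g/mol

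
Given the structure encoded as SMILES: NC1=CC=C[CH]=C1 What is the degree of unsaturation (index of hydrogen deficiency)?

Degree of unsaturation = (number of rings) + (number of π bonds).
Ring closures in the SMILES: 1.
π bonds: 3 double bonds (each 1 DoU) → 3 DoU from unsaturation.
Total DoU = 1 + 3 = 4.

4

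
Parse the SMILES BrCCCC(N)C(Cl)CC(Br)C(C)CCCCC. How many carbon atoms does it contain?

14

Count every carbon token in the SMILES (each C, including those in ring-closure positions and inside branches).
Carbon count: 14.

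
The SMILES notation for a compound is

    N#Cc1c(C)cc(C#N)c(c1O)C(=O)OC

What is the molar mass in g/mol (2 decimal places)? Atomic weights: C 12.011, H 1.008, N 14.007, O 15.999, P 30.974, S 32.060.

216.20 g/mol

First, the molecular formula is C11H8N2O3 (counting implicit H from valence).
  C: 11 × 12.011 = 132.121
  H: 8 × 1.008 = 8.064
  N: 2 × 14.007 = 28.014
  O: 3 × 15.999 = 47.997
Sum: 11×12.011 + 8×1.008 + 2×14.007 + 3×15.999 = 216.196 → 216.20 g/mol.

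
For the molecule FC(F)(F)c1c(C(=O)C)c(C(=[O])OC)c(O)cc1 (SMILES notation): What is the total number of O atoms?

Scan the SMILES for O atoms (remember two-letter symbols like Cl and Br are single atoms).
Oxygen count: 4.

4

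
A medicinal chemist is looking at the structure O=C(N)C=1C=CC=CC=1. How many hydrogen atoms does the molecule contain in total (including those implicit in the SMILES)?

Walk through each heavy atom and fill implicit hydrogens from standard valence (C 4, N 3, O 2, S 2, halogen 1):
  atom 1: O, bond orders sum to 2 (valence 2) → 0 H
  atom 2: C, bond orders sum to 4 (valence 4) → 0 H
  atom 3: N, bond orders sum to 1 (valence 3) → 2 H
  atom 4: C, bond orders sum to 4 (valence 4) → 0 H
  atom 5: C, bond orders sum to 3 (valence 4) → 1 H
  atom 6: C, bond orders sum to 3 (valence 4) → 1 H
  atom 7: C, bond orders sum to 3 (valence 4) → 1 H
  atom 8: C, bond orders sum to 3 (valence 4) → 1 H
  atom 9: C, bond orders sum to 3 (valence 4) → 1 H
Total hydrogens: 7.

7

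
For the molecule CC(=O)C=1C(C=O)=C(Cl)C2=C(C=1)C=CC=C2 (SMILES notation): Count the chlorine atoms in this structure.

Scan the SMILES for Cl atoms (remember two-letter symbols like Cl and Br are single atoms).
Chlorine count: 1.

1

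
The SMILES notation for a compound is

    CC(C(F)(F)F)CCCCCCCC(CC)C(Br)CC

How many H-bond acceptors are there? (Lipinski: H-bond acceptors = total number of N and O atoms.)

N atoms: 0; O atoms: 0.
Lipinski HBA = 0 + 0 = 0.

0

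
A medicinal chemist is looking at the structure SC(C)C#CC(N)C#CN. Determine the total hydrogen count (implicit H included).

Walk through each heavy atom and fill implicit hydrogens from standard valence (C 4, N 3, O 2, S 2, halogen 1):
  atom 1: S, bond orders sum to 1 (valence 2) → 1 H
  atom 2: C, bond orders sum to 3 (valence 4) → 1 H
  atom 3: C, bond orders sum to 1 (valence 4) → 3 H
  atom 4: C, bond orders sum to 4 (valence 4) → 0 H
  atom 5: C, bond orders sum to 4 (valence 4) → 0 H
  atom 6: C, bond orders sum to 3 (valence 4) → 1 H
  atom 7: N, bond orders sum to 1 (valence 3) → 2 H
  atom 8: C, bond orders sum to 4 (valence 4) → 0 H
  atom 9: C, bond orders sum to 4 (valence 4) → 0 H
  atom 10: N, bond orders sum to 1 (valence 3) → 2 H
Total hydrogens: 10.

10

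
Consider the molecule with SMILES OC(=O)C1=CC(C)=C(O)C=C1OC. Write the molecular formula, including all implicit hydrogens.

Walk through each heavy atom and fill implicit hydrogens from standard valence (C 4, N 3, O 2, S 2, halogen 1):
  atom 1: O, bond orders sum to 1 (valence 2) → 1 H
  atom 2: C, bond orders sum to 4 (valence 4) → 0 H
  atom 3: O, bond orders sum to 2 (valence 2) → 0 H
  atom 4: C, bond orders sum to 4 (valence 4) → 0 H
  atom 5: C, bond orders sum to 3 (valence 4) → 1 H
  atom 6: C, bond orders sum to 4 (valence 4) → 0 H
  atom 7: C, bond orders sum to 1 (valence 4) → 3 H
  atom 8: C, bond orders sum to 4 (valence 4) → 0 H
  atom 9: O, bond orders sum to 1 (valence 2) → 1 H
  atom 10: C, bond orders sum to 3 (valence 4) → 1 H
  atom 11: C, bond orders sum to 4 (valence 4) → 0 H
  atom 12: O, bond orders sum to 2 (valence 2) → 0 H
  atom 13: C, bond orders sum to 1 (valence 4) → 3 H
Totals → C:9, H:10, O:4.
In Hill order: C9H10O4.

C9H10O4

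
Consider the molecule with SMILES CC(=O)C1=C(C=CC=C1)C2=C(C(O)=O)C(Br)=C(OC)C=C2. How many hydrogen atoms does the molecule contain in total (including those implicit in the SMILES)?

Walk through each heavy atom and fill implicit hydrogens from standard valence (C 4, N 3, O 2, S 2, halogen 1):
  atom 1: C, bond orders sum to 1 (valence 4) → 3 H
  atom 2: C, bond orders sum to 4 (valence 4) → 0 H
  atom 3: O, bond orders sum to 2 (valence 2) → 0 H
  atom 4: C, bond orders sum to 4 (valence 4) → 0 H
  atom 5: C, bond orders sum to 4 (valence 4) → 0 H
  atom 6: C, bond orders sum to 3 (valence 4) → 1 H
  atom 7: C, bond orders sum to 3 (valence 4) → 1 H
  atom 8: C, bond orders sum to 3 (valence 4) → 1 H
  atom 9: C, bond orders sum to 3 (valence 4) → 1 H
  atom 10: C, bond orders sum to 4 (valence 4) → 0 H
  atom 11: C, bond orders sum to 4 (valence 4) → 0 H
  atom 12: C, bond orders sum to 4 (valence 4) → 0 H
  atom 13: O, bond orders sum to 1 (valence 2) → 1 H
  atom 14: O, bond orders sum to 2 (valence 2) → 0 H
  atom 15: C, bond orders sum to 4 (valence 4) → 0 H
  atom 16: Br (halogen, monovalent) → 0 H
  atom 17: C, bond orders sum to 4 (valence 4) → 0 H
  atom 18: O, bond orders sum to 2 (valence 2) → 0 H
  atom 19: C, bond orders sum to 1 (valence 4) → 3 H
  atom 20: C, bond orders sum to 3 (valence 4) → 1 H
  atom 21: C, bond orders sum to 3 (valence 4) → 1 H
Total hydrogens: 13.

13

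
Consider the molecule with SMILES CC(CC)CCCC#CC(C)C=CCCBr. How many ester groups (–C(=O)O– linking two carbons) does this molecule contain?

0

Scan the SMILES for the ester motif — none present.
Groups that are present: 1 alkene, 1 alkyne.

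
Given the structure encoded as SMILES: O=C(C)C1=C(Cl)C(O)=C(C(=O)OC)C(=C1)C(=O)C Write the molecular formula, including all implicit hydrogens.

Walk through each heavy atom and fill implicit hydrogens from standard valence (C 4, N 3, O 2, S 2, halogen 1):
  atom 1: O, bond orders sum to 2 (valence 2) → 0 H
  atom 2: C, bond orders sum to 4 (valence 4) → 0 H
  atom 3: C, bond orders sum to 1 (valence 4) → 3 H
  atom 4: C, bond orders sum to 4 (valence 4) → 0 H
  atom 5: C, bond orders sum to 4 (valence 4) → 0 H
  atom 6: Cl (halogen, monovalent) → 0 H
  atom 7: C, bond orders sum to 4 (valence 4) → 0 H
  atom 8: O, bond orders sum to 1 (valence 2) → 1 H
  atom 9: C, bond orders sum to 4 (valence 4) → 0 H
  atom 10: C, bond orders sum to 4 (valence 4) → 0 H
  atom 11: O, bond orders sum to 2 (valence 2) → 0 H
  atom 12: O, bond orders sum to 2 (valence 2) → 0 H
  atom 13: C, bond orders sum to 1 (valence 4) → 3 H
  atom 14: C, bond orders sum to 4 (valence 4) → 0 H
  atom 15: C, bond orders sum to 3 (valence 4) → 1 H
  atom 16: C, bond orders sum to 4 (valence 4) → 0 H
  atom 17: O, bond orders sum to 2 (valence 2) → 0 H
  atom 18: C, bond orders sum to 1 (valence 4) → 3 H
Totals → C:12, H:11, Cl:1, O:5.
In Hill order: C12H11ClO5.

C12H11ClO5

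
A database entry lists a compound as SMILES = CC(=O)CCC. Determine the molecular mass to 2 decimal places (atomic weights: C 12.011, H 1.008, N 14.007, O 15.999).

86.13 g/mol

First, the molecular formula is C5H10O (counting implicit H from valence).
  C: 5 × 12.011 = 60.055
  H: 10 × 1.008 = 10.080
  O: 1 × 15.999 = 15.999
Sum: 5×12.011 + 10×1.008 + 1×15.999 = 86.134 → 86.13 g/mol.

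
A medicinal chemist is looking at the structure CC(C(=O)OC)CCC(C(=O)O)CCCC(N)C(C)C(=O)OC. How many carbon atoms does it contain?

16

Count every carbon token in the SMILES (each C, including those in ring-closure positions and inside branches).
Carbon count: 16.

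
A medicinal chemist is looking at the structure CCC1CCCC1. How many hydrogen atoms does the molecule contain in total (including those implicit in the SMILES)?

Walk through each heavy atom and fill implicit hydrogens from standard valence (C 4, N 3, O 2, S 2, halogen 1):
  atom 1: C, bond orders sum to 1 (valence 4) → 3 H
  atom 2: C, bond orders sum to 2 (valence 4) → 2 H
  atom 3: C, bond orders sum to 3 (valence 4) → 1 H
  atom 4: C, bond orders sum to 2 (valence 4) → 2 H
  atom 5: C, bond orders sum to 2 (valence 4) → 2 H
  atom 6: C, bond orders sum to 2 (valence 4) → 2 H
  atom 7: C, bond orders sum to 2 (valence 4) → 2 H
Total hydrogens: 14.

14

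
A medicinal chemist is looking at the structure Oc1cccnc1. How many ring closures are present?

1

In SMILES, each pair of matching ring-closure digits denotes one ring-closing bond; the number of such bonds equals the number of independent rings.
Ring-closure bonds here: 1.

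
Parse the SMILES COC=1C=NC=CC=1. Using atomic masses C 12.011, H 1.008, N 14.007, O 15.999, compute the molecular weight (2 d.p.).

109.13 g/mol

First, the molecular formula is C6H7NO (counting implicit H from valence).
  C: 6 × 12.011 = 72.066
  H: 7 × 1.008 = 7.056
  N: 1 × 14.007 = 14.007
  O: 1 × 15.999 = 15.999
Sum: 6×12.011 + 7×1.008 + 1×14.007 + 1×15.999 = 109.128 → 109.13 g/mol.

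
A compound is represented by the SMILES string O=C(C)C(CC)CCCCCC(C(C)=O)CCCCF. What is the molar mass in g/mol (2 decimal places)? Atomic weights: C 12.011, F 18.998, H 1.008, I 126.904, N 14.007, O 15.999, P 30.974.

First, the molecular formula is C17H31FO2 (counting implicit H from valence).
  C: 17 × 12.011 = 204.187
  F: 1 × 18.998 = 18.998
  H: 31 × 1.008 = 31.248
  O: 2 × 15.999 = 31.998
Sum: 17×12.011 + 1×18.998 + 31×1.008 + 2×15.999 = 286.431 → 286.43 g/mol.

286.43 g/mol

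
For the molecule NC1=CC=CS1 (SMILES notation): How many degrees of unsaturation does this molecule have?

3

Molecular formula: C4H5NS.
DoU = (2C + 2 + N − H − X) / 2, where X is the halogen count and O/S are ignored.
    = (2·4 + 2 + 1 − 5 − 0) / 2 = 6 / 2 = 3.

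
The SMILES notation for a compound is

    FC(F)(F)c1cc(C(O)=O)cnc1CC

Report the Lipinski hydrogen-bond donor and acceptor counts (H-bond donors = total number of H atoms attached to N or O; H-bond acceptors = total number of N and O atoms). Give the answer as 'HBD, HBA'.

Donors: find every N or O and count the H atoms it carries.
  atom 9 (O): bond orders sum to 1 → 1 H
  atom 10 (O): bond orders sum to 2 → 0 H
  atom 12 (N): bond orders sum to 3 → 0 H
Lipinski HBD = 1.
Acceptors: N atoms = 1, O atoms = 2 → HBA = 3.

1, 3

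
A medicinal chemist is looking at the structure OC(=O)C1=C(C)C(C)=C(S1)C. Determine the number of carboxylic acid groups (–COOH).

The carboxylic acid motif appears at heavy-atom position 2 in the SMILES.
Carboxylic acid count: 1.

1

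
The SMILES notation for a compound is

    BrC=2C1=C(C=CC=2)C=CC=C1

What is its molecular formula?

Walk through each heavy atom and fill implicit hydrogens from standard valence (C 4, N 3, O 2, S 2, halogen 1):
  atom 1: Br (halogen, monovalent) → 0 H
  atom 2: C, bond orders sum to 4 (valence 4) → 0 H
  atom 3: C, bond orders sum to 4 (valence 4) → 0 H
  atom 4: C, bond orders sum to 4 (valence 4) → 0 H
  atom 5: C, bond orders sum to 3 (valence 4) → 1 H
  atom 6: C, bond orders sum to 3 (valence 4) → 1 H
  atom 7: C, bond orders sum to 3 (valence 4) → 1 H
  atom 8: C, bond orders sum to 3 (valence 4) → 1 H
  atom 9: C, bond orders sum to 3 (valence 4) → 1 H
  atom 10: C, bond orders sum to 3 (valence 4) → 1 H
  atom 11: C, bond orders sum to 3 (valence 4) → 1 H
Totals → C:10, H:7, Br:1.

C10H7Br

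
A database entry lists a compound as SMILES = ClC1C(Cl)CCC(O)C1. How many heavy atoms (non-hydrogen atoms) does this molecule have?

Every atom symbol written in the SMILES (organic subset) is one heavy atom; implicit H are not written.
Heavy atoms by element → C:6, Cl:2, O:1.
Total: 9.

9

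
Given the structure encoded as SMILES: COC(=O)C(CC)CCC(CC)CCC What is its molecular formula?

C13H26O2

Walk through each heavy atom and fill implicit hydrogens from standard valence (C 4, N 3, O 2, S 2, halogen 1):
  atom 1: C, bond orders sum to 1 (valence 4) → 3 H
  atom 2: O, bond orders sum to 2 (valence 2) → 0 H
  atom 3: C, bond orders sum to 4 (valence 4) → 0 H
  atom 4: O, bond orders sum to 2 (valence 2) → 0 H
  atom 5: C, bond orders sum to 3 (valence 4) → 1 H
  atom 6: C, bond orders sum to 2 (valence 4) → 2 H
  atom 7: C, bond orders sum to 1 (valence 4) → 3 H
  atom 8: C, bond orders sum to 2 (valence 4) → 2 H
  atom 9: C, bond orders sum to 2 (valence 4) → 2 H
  atom 10: C, bond orders sum to 3 (valence 4) → 1 H
  atom 11: C, bond orders sum to 2 (valence 4) → 2 H
  atom 12: C, bond orders sum to 1 (valence 4) → 3 H
  atom 13: C, bond orders sum to 2 (valence 4) → 2 H
  atom 14: C, bond orders sum to 2 (valence 4) → 2 H
  atom 15: C, bond orders sum to 1 (valence 4) → 3 H
Totals → C:13, H:26, O:2.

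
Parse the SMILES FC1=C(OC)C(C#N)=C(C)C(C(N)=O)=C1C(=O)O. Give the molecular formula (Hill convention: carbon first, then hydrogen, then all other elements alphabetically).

Walk through each heavy atom and fill implicit hydrogens from standard valence (C 4, N 3, O 2, S 2, halogen 1):
  atom 1: F (halogen, monovalent) → 0 H
  atom 2: C, bond orders sum to 4 (valence 4) → 0 H
  atom 3: C, bond orders sum to 4 (valence 4) → 0 H
  atom 4: O, bond orders sum to 2 (valence 2) → 0 H
  atom 5: C, bond orders sum to 1 (valence 4) → 3 H
  atom 6: C, bond orders sum to 4 (valence 4) → 0 H
  atom 7: C, bond orders sum to 4 (valence 4) → 0 H
  atom 8: N, bond orders sum to 3 (valence 3) → 0 H
  atom 9: C, bond orders sum to 4 (valence 4) → 0 H
  atom 10: C, bond orders sum to 1 (valence 4) → 3 H
  atom 11: C, bond orders sum to 4 (valence 4) → 0 H
  atom 12: C, bond orders sum to 4 (valence 4) → 0 H
  atom 13: N, bond orders sum to 1 (valence 3) → 2 H
  atom 14: O, bond orders sum to 2 (valence 2) → 0 H
  atom 15: C, bond orders sum to 4 (valence 4) → 0 H
  atom 16: C, bond orders sum to 4 (valence 4) → 0 H
  atom 17: O, bond orders sum to 2 (valence 2) → 0 H
  atom 18: O, bond orders sum to 1 (valence 2) → 1 H
Totals → C:11, H:9, F:1, N:2, O:4.
In Hill order: C11H9FN2O4.

C11H9FN2O4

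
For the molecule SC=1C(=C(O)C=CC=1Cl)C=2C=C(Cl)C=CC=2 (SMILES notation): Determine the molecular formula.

C12H8Cl2OS

Walk through each heavy atom and fill implicit hydrogens from standard valence (C 4, N 3, O 2, S 2, halogen 1):
  atom 1: S, bond orders sum to 1 (valence 2) → 1 H
  atom 2: C, bond orders sum to 4 (valence 4) → 0 H
  atom 3: C, bond orders sum to 4 (valence 4) → 0 H
  atom 4: C, bond orders sum to 4 (valence 4) → 0 H
  atom 5: O, bond orders sum to 1 (valence 2) → 1 H
  atom 6: C, bond orders sum to 3 (valence 4) → 1 H
  atom 7: C, bond orders sum to 3 (valence 4) → 1 H
  atom 8: C, bond orders sum to 4 (valence 4) → 0 H
  atom 9: Cl (halogen, monovalent) → 0 H
  atom 10: C, bond orders sum to 4 (valence 4) → 0 H
  atom 11: C, bond orders sum to 3 (valence 4) → 1 H
  atom 12: C, bond orders sum to 4 (valence 4) → 0 H
  atom 13: Cl (halogen, monovalent) → 0 H
  atom 14: C, bond orders sum to 3 (valence 4) → 1 H
  atom 15: C, bond orders sum to 3 (valence 4) → 1 H
  atom 16: C, bond orders sum to 3 (valence 4) → 1 H
Totals → C:12, H:8, Cl:2, O:1, S:1.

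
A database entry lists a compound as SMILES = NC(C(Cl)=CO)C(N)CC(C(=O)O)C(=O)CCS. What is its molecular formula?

C10H17ClN2O4S

Walk through each heavy atom and fill implicit hydrogens from standard valence (C 4, N 3, O 2, S 2, halogen 1):
  atom 1: N, bond orders sum to 1 (valence 3) → 2 H
  atom 2: C, bond orders sum to 3 (valence 4) → 1 H
  atom 3: C, bond orders sum to 4 (valence 4) → 0 H
  atom 4: Cl (halogen, monovalent) → 0 H
  atom 5: C, bond orders sum to 3 (valence 4) → 1 H
  atom 6: O, bond orders sum to 1 (valence 2) → 1 H
  atom 7: C, bond orders sum to 3 (valence 4) → 1 H
  atom 8: N, bond orders sum to 1 (valence 3) → 2 H
  atom 9: C, bond orders sum to 2 (valence 4) → 2 H
  atom 10: C, bond orders sum to 3 (valence 4) → 1 H
  atom 11: C, bond orders sum to 4 (valence 4) → 0 H
  atom 12: O, bond orders sum to 2 (valence 2) → 0 H
  atom 13: O, bond orders sum to 1 (valence 2) → 1 H
  atom 14: C, bond orders sum to 4 (valence 4) → 0 H
  atom 15: O, bond orders sum to 2 (valence 2) → 0 H
  atom 16: C, bond orders sum to 2 (valence 4) → 2 H
  atom 17: C, bond orders sum to 2 (valence 4) → 2 H
  atom 18: S, bond orders sum to 1 (valence 2) → 1 H
Totals → C:10, H:17, Cl:1, N:2, O:4, S:1.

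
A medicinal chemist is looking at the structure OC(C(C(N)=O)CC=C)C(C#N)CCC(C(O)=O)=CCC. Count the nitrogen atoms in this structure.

Scan the SMILES for N atoms (remember two-letter symbols like Cl and Br are single atoms).
Nitrogen count: 2.

2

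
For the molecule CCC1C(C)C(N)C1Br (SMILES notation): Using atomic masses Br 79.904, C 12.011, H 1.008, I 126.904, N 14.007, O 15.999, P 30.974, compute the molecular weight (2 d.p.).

192.10 g/mol

First, the molecular formula is C7H14BrN (counting implicit H from valence).
  Br: 1 × 79.904 = 79.904
  C: 7 × 12.011 = 84.077
  H: 14 × 1.008 = 14.112
  N: 1 × 14.007 = 14.007
Sum: 1×79.904 + 7×12.011 + 14×1.008 + 1×14.007 = 192.100 → 192.10 g/mol.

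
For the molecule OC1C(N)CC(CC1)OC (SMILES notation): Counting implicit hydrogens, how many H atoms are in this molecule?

15

Walk through each heavy atom and fill implicit hydrogens from standard valence (C 4, N 3, O 2, S 2, halogen 1):
  atom 1: O, bond orders sum to 1 (valence 2) → 1 H
  atom 2: C, bond orders sum to 3 (valence 4) → 1 H
  atom 3: C, bond orders sum to 3 (valence 4) → 1 H
  atom 4: N, bond orders sum to 1 (valence 3) → 2 H
  atom 5: C, bond orders sum to 2 (valence 4) → 2 H
  atom 6: C, bond orders sum to 3 (valence 4) → 1 H
  atom 7: C, bond orders sum to 2 (valence 4) → 2 H
  atom 8: C, bond orders sum to 2 (valence 4) → 2 H
  atom 9: O, bond orders sum to 2 (valence 2) → 0 H
  atom 10: C, bond orders sum to 1 (valence 4) → 3 H
Total hydrogens: 15.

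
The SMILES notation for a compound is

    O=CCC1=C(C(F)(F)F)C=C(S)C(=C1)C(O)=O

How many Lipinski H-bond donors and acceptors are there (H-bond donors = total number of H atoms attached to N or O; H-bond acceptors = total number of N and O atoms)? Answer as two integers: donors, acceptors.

Donors: find every N or O and count the H atoms it carries.
  atom 1 (O): bond orders sum to 2 → 0 H
  atom 16 (O): bond orders sum to 1 → 1 H
  atom 17 (O): bond orders sum to 2 → 0 H
Lipinski HBD = 1.
Acceptors: N atoms = 0, O atoms = 3 → HBA = 3.

1, 3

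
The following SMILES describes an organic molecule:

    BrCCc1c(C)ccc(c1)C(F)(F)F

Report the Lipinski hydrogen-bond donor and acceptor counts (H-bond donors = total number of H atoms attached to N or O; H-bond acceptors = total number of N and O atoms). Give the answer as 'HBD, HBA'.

0, 0

Donors: find every N or O and count the H atoms it carries.
  (no N or O atoms present)
Lipinski HBD = 0.
Acceptors: N atoms = 0, O atoms = 0 → HBA = 0.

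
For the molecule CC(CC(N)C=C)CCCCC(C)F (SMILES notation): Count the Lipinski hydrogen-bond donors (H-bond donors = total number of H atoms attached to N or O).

Donors: find every N or O and count the H atoms it carries.
  atom 5 (N): bond orders sum to 1 → 2 H
Lipinski HBD = 2.

2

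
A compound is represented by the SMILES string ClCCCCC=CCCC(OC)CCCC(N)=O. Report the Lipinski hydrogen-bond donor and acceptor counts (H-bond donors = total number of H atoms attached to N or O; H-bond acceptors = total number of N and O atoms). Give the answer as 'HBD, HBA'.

Donors: find every N or O and count the H atoms it carries.
  atom 11 (O): bond orders sum to 2 → 0 H
  atom 17 (N): bond orders sum to 1 → 2 H
  atom 18 (O): bond orders sum to 2 → 0 H
Lipinski HBD = 2.
Acceptors: N atoms = 1, O atoms = 2 → HBA = 3.

2, 3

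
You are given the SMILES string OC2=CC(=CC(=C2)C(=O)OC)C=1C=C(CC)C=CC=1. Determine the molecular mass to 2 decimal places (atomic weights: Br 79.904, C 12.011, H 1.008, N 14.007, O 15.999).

256.30 g/mol

First, the molecular formula is C16H16O3 (counting implicit H from valence).
  C: 16 × 12.011 = 192.176
  H: 16 × 1.008 = 16.128
  O: 3 × 15.999 = 47.997
Sum: 16×12.011 + 16×1.008 + 3×15.999 = 256.301 → 256.30 g/mol.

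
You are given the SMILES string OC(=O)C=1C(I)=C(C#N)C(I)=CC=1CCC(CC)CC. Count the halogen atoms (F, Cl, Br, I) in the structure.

2

Halogen atoms appear at heavy-atom positions 6, 11 (2×I).
Other groups present: 1 carboxylic acid, 1 nitrile.
Halogen count: 2.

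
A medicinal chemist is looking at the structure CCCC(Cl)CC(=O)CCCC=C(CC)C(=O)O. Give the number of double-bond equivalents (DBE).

3

Molecular formula: C14H23ClO3.
DoU = (2C + 2 + N − H − X) / 2, where X is the halogen count and O/S are ignored.
    = (2·14 + 2 + 0 − 23 − 1) / 2 = 6 / 2 = 3.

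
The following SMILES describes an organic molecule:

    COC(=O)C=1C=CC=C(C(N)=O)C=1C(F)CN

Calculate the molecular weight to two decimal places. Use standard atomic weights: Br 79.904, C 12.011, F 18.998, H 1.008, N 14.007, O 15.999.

First, the molecular formula is C11H13FN2O3 (counting implicit H from valence).
  C: 11 × 12.011 = 132.121
  F: 1 × 18.998 = 18.998
  H: 13 × 1.008 = 13.104
  N: 2 × 14.007 = 28.014
  O: 3 × 15.999 = 47.997
Sum: 11×12.011 + 1×18.998 + 13×1.008 + 2×14.007 + 3×15.999 = 240.234 → 240.23 g/mol.

240.23 g/mol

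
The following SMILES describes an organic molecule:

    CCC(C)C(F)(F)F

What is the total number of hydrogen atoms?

Walk through each heavy atom and fill implicit hydrogens from standard valence (C 4, N 3, O 2, S 2, halogen 1):
  atom 1: C, bond orders sum to 1 (valence 4) → 3 H
  atom 2: C, bond orders sum to 2 (valence 4) → 2 H
  atom 3: C, bond orders sum to 3 (valence 4) → 1 H
  atom 4: C, bond orders sum to 1 (valence 4) → 3 H
  atom 5: C, bond orders sum to 4 (valence 4) → 0 H
  atom 6: F (halogen, monovalent) → 0 H
  atom 7: F (halogen, monovalent) → 0 H
  atom 8: F (halogen, monovalent) → 0 H
Total hydrogens: 9.

9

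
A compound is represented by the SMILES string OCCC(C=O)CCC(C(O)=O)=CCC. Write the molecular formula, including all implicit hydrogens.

Walk through each heavy atom and fill implicit hydrogens from standard valence (C 4, N 3, O 2, S 2, halogen 1):
  atom 1: O, bond orders sum to 1 (valence 2) → 1 H
  atom 2: C, bond orders sum to 2 (valence 4) → 2 H
  atom 3: C, bond orders sum to 2 (valence 4) → 2 H
  atom 4: C, bond orders sum to 3 (valence 4) → 1 H
  atom 5: C, bond orders sum to 3 (valence 4) → 1 H
  atom 6: O, bond orders sum to 2 (valence 2) → 0 H
  atom 7: C, bond orders sum to 2 (valence 4) → 2 H
  atom 8: C, bond orders sum to 2 (valence 4) → 2 H
  atom 9: C, bond orders sum to 4 (valence 4) → 0 H
  atom 10: C, bond orders sum to 4 (valence 4) → 0 H
  atom 11: O, bond orders sum to 1 (valence 2) → 1 H
  atom 12: O, bond orders sum to 2 (valence 2) → 0 H
  atom 13: C, bond orders sum to 3 (valence 4) → 1 H
  atom 14: C, bond orders sum to 2 (valence 4) → 2 H
  atom 15: C, bond orders sum to 1 (valence 4) → 3 H
Totals → C:11, H:18, O:4.
In Hill order: C11H18O4.

C11H18O4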